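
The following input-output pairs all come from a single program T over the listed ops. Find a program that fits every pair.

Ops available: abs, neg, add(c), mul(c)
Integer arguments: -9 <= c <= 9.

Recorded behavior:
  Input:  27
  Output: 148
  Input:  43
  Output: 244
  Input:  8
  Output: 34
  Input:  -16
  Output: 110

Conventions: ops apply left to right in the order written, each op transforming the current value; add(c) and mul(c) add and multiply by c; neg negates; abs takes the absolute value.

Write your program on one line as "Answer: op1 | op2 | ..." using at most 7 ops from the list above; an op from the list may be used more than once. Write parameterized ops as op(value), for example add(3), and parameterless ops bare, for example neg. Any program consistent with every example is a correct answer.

mul(3) | add(-7) | neg | abs | mul(-2) | abs

Check, running the answer program on each example:
  27 -> 81 -> 74 -> -74 -> 74 -> -148 -> 148
  43 -> 129 -> 122 -> -122 -> 122 -> -244 -> 244
  8 -> 24 -> 17 -> -17 -> 17 -> -34 -> 34
  -16 -> -48 -> -55 -> 55 -> 55 -> -110 -> 110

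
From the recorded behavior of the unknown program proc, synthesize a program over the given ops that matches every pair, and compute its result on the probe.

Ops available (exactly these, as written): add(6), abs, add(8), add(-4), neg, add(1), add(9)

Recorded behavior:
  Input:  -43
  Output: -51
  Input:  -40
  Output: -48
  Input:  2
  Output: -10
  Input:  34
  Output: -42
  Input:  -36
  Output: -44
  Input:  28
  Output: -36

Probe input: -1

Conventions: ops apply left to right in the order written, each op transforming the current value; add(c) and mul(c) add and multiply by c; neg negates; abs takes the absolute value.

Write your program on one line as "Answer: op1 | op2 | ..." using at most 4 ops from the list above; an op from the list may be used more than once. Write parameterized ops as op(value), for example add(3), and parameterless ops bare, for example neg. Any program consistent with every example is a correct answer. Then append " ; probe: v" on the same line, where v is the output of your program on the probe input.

abs | add(8) | neg ; probe: -9

Check, running the answer program on each example:
  -43 -> 43 -> 51 -> -51
  -40 -> 40 -> 48 -> -48
  2 -> 2 -> 10 -> -10
  34 -> 34 -> 42 -> -42
  -36 -> 36 -> 44 -> -44
  28 -> 28 -> 36 -> -36
  probe: -1 -> 1 -> 9 -> -9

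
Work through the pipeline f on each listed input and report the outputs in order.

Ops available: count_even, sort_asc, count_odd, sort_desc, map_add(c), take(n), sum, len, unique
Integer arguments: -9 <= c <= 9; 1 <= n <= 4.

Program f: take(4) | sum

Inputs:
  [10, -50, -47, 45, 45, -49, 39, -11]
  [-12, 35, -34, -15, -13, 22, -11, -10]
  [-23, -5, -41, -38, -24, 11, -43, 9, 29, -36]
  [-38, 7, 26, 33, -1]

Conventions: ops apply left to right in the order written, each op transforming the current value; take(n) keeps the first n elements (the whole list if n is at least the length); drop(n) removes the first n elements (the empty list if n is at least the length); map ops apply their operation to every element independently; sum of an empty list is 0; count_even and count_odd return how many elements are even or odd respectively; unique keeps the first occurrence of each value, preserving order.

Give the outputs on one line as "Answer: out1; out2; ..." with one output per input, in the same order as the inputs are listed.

Execution, op by op:
  [10, -50, -47, 45, 45, -49, 39, -11] -> [10, -50, -47, 45] -> -42
  [-12, 35, -34, -15, -13, 22, -11, -10] -> [-12, 35, -34, -15] -> -26
  [-23, -5, -41, -38, -24, 11, -43, 9, 29, -36] -> [-23, -5, -41, -38] -> -107
  [-38, 7, 26, 33, -1] -> [-38, 7, 26, 33] -> 28

-42; -26; -107; 28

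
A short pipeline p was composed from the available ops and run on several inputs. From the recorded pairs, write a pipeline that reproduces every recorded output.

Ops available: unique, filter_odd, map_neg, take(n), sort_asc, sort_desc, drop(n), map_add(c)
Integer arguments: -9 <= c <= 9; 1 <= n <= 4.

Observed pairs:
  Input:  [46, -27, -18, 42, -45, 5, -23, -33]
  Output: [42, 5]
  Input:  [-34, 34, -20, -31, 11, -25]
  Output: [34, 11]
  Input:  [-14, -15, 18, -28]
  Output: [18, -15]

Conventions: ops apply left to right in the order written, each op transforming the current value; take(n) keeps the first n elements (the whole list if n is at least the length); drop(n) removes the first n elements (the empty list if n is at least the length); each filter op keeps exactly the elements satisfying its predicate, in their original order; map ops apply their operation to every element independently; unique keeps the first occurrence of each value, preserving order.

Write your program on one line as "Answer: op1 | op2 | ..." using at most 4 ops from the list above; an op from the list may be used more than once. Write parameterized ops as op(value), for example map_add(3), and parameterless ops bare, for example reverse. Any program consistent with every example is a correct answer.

drop(1) | sort_desc | take(2)

Check, running the answer program on each example:
  [46, -27, -18, 42, -45, 5, -23, -33] -> [-27, -18, 42, -45, 5, -23, -33] -> [42, 5, -18, -23, -27, -33, -45] -> [42, 5]
  [-34, 34, -20, -31, 11, -25] -> [34, -20, -31, 11, -25] -> [34, 11, -20, -25, -31] -> [34, 11]
  [-14, -15, 18, -28] -> [-15, 18, -28] -> [18, -15, -28] -> [18, -15]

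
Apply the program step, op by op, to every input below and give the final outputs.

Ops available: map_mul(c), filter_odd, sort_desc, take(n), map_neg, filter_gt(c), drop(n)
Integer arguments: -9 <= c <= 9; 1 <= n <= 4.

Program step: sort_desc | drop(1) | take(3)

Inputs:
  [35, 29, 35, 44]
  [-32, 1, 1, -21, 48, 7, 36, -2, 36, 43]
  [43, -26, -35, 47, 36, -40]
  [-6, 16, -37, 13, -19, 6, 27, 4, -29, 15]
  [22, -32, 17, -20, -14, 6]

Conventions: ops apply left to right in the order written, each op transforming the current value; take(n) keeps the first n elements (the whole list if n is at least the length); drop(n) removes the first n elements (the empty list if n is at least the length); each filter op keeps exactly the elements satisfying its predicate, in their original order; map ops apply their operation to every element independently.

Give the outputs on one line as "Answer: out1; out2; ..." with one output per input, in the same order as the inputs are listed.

[35, 35, 29]; [43, 36, 36]; [43, 36, -26]; [16, 15, 13]; [17, 6, -14]

Execution, op by op:
  [35, 29, 35, 44] -> [44, 35, 35, 29] -> [35, 35, 29] -> [35, 35, 29]
  [-32, 1, 1, -21, 48, 7, 36, -2, 36, 43] -> [48, 43, 36, 36, 7, 1, 1, -2, -21, -32] -> [43, 36, 36, 7, 1, 1, -2, -21, -32] -> [43, 36, 36]
  [43, -26, -35, 47, 36, -40] -> [47, 43, 36, -26, -35, -40] -> [43, 36, -26, -35, -40] -> [43, 36, -26]
  [-6, 16, -37, 13, -19, 6, 27, 4, -29, 15] -> [27, 16, 15, 13, 6, 4, -6, -19, -29, -37] -> [16, 15, 13, 6, 4, -6, -19, -29, -37] -> [16, 15, 13]
  [22, -32, 17, -20, -14, 6] -> [22, 17, 6, -14, -20, -32] -> [17, 6, -14, -20, -32] -> [17, 6, -14]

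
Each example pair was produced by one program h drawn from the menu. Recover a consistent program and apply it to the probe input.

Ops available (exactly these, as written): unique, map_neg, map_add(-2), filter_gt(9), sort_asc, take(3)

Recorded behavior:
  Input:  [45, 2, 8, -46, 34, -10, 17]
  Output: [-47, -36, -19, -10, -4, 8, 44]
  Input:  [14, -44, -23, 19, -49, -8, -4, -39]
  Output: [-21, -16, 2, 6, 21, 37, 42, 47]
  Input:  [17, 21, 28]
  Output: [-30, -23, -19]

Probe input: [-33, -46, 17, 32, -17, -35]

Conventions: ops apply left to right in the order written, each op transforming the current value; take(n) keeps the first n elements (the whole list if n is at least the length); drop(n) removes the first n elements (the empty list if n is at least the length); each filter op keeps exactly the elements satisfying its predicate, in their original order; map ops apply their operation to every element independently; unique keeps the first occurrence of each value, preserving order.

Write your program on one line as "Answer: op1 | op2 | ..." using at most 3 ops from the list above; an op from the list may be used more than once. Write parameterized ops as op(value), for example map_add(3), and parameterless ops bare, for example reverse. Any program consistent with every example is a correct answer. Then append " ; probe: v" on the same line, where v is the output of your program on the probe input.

map_neg | sort_asc | map_add(-2) ; probe: [-34, -19, 15, 31, 33, 44]

Check, running the answer program on each example:
  [45, 2, 8, -46, 34, -10, 17] -> [-45, -2, -8, 46, -34, 10, -17] -> [-45, -34, -17, -8, -2, 10, 46] -> [-47, -36, -19, -10, -4, 8, 44]
  [14, -44, -23, 19, -49, -8, -4, -39] -> [-14, 44, 23, -19, 49, 8, 4, 39] -> [-19, -14, 4, 8, 23, 39, 44, 49] -> [-21, -16, 2, 6, 21, 37, 42, 47]
  [17, 21, 28] -> [-17, -21, -28] -> [-28, -21, -17] -> [-30, -23, -19]
  probe: [-33, -46, 17, 32, -17, -35] -> [33, 46, -17, -32, 17, 35] -> [-32, -17, 17, 33, 35, 46] -> [-34, -19, 15, 31, 33, 44]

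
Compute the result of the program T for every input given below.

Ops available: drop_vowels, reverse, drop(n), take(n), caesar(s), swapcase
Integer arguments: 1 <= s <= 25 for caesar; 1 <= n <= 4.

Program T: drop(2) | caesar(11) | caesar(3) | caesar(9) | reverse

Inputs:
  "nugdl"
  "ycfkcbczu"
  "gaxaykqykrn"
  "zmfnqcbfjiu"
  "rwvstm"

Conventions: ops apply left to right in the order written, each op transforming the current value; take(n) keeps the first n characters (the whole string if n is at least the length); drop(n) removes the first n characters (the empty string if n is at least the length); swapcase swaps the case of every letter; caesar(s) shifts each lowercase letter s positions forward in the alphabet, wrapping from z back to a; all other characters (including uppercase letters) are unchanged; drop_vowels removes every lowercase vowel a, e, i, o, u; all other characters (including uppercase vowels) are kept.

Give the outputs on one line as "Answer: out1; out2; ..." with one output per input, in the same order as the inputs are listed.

"iad"; "rwzyzhc"; "kohvnhvxu"; "rfgcyznkc"; "jqps"

Execution, op by op:
  "nugdl" -> "gdl" -> "row" -> "urz" -> "dai" -> "iad"
  "ycfkcbczu" -> "fkcbczu" -> "qvnmnkf" -> "tyqpqni" -> "chzyzwr" -> "rwzyzhc"
  "gaxaykqykrn" -> "xaykqykrn" -> "iljvbjvcy" -> "lomyemyfb" -> "uxvhnvhok" -> "kohvnhvxu"
  "zmfnqcbfjiu" -> "fnqcbfjiu" -> "qybnmqutf" -> "tbeqptxwi" -> "cknzycgfr" -> "rfgcyznkc"
  "rwvstm" -> "vstm" -> "gdex" -> "jgha" -> "spqj" -> "jqps"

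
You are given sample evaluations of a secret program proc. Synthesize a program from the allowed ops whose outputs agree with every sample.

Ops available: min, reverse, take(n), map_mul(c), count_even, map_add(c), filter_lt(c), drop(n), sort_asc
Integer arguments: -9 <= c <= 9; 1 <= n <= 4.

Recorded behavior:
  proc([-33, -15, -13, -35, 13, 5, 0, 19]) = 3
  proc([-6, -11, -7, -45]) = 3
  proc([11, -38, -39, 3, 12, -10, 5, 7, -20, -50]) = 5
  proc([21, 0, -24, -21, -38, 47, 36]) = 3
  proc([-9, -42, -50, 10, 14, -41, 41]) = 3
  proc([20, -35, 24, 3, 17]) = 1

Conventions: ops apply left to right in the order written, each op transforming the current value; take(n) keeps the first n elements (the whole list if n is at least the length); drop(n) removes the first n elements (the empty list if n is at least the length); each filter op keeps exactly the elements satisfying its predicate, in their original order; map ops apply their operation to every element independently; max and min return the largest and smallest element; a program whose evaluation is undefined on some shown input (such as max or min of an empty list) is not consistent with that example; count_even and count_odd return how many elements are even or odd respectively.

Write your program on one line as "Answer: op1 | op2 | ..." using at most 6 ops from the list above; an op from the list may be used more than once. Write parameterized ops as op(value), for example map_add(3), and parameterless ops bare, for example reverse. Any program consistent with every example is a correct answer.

drop(1) | reverse | map_mul(8) | filter_lt(-8) | count_even

Check, running the answer program on each example:
  [-33, -15, -13, -35, 13, 5, 0, 19] -> [-15, -13, -35, 13, 5, 0, 19] -> [19, 0, 5, 13, -35, -13, -15] -> [152, 0, 40, 104, -280, -104, -120] -> [-280, -104, -120] -> 3
  [-6, -11, -7, -45] -> [-11, -7, -45] -> [-45, -7, -11] -> [-360, -56, -88] -> [-360, -56, -88] -> 3
  [11, -38, -39, 3, 12, -10, 5, 7, -20, -50] -> [-38, -39, 3, 12, -10, 5, 7, -20, -50] -> [-50, -20, 7, 5, -10, 12, 3, -39, -38] -> [-400, -160, 56, 40, -80, 96, 24, -312, -304] -> [-400, -160, -80, -312, -304] -> 5
  [21, 0, -24, -21, -38, 47, 36] -> [0, -24, -21, -38, 47, 36] -> [36, 47, -38, -21, -24, 0] -> [288, 376, -304, -168, -192, 0] -> [-304, -168, -192] -> 3
  [-9, -42, -50, 10, 14, -41, 41] -> [-42, -50, 10, 14, -41, 41] -> [41, -41, 14, 10, -50, -42] -> [328, -328, 112, 80, -400, -336] -> [-328, -400, -336] -> 3
  [20, -35, 24, 3, 17] -> [-35, 24, 3, 17] -> [17, 3, 24, -35] -> [136, 24, 192, -280] -> [-280] -> 1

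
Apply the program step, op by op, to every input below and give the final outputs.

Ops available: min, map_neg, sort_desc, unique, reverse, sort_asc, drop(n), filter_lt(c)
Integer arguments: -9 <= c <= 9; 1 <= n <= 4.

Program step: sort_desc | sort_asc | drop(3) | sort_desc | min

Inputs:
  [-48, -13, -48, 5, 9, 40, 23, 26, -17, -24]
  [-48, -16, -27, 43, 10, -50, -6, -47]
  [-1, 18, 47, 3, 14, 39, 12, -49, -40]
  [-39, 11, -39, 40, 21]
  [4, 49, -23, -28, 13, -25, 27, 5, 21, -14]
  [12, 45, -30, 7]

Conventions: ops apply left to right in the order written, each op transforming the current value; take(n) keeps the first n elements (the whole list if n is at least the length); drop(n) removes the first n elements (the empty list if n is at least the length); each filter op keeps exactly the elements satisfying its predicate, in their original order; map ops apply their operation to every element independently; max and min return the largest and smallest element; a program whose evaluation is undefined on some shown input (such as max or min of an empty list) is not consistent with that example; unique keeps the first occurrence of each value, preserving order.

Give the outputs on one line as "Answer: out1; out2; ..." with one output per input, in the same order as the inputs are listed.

-17; -27; 3; 21; -14; 45

Execution, op by op:
  [-48, -13, -48, 5, 9, 40, 23, 26, -17, -24] -> [40, 26, 23, 9, 5, -13, -17, -24, -48, -48] -> [-48, -48, -24, -17, -13, 5, 9, 23, 26, 40] -> [-17, -13, 5, 9, 23, 26, 40] -> [40, 26, 23, 9, 5, -13, -17] -> -17
  [-48, -16, -27, 43, 10, -50, -6, -47] -> [43, 10, -6, -16, -27, -47, -48, -50] -> [-50, -48, -47, -27, -16, -6, 10, 43] -> [-27, -16, -6, 10, 43] -> [43, 10, -6, -16, -27] -> -27
  [-1, 18, 47, 3, 14, 39, 12, -49, -40] -> [47, 39, 18, 14, 12, 3, -1, -40, -49] -> [-49, -40, -1, 3, 12, 14, 18, 39, 47] -> [3, 12, 14, 18, 39, 47] -> [47, 39, 18, 14, 12, 3] -> 3
  [-39, 11, -39, 40, 21] -> [40, 21, 11, -39, -39] -> [-39, -39, 11, 21, 40] -> [21, 40] -> [40, 21] -> 21
  [4, 49, -23, -28, 13, -25, 27, 5, 21, -14] -> [49, 27, 21, 13, 5, 4, -14, -23, -25, -28] -> [-28, -25, -23, -14, 4, 5, 13, 21, 27, 49] -> [-14, 4, 5, 13, 21, 27, 49] -> [49, 27, 21, 13, 5, 4, -14] -> -14
  [12, 45, -30, 7] -> [45, 12, 7, -30] -> [-30, 7, 12, 45] -> [45] -> [45] -> 45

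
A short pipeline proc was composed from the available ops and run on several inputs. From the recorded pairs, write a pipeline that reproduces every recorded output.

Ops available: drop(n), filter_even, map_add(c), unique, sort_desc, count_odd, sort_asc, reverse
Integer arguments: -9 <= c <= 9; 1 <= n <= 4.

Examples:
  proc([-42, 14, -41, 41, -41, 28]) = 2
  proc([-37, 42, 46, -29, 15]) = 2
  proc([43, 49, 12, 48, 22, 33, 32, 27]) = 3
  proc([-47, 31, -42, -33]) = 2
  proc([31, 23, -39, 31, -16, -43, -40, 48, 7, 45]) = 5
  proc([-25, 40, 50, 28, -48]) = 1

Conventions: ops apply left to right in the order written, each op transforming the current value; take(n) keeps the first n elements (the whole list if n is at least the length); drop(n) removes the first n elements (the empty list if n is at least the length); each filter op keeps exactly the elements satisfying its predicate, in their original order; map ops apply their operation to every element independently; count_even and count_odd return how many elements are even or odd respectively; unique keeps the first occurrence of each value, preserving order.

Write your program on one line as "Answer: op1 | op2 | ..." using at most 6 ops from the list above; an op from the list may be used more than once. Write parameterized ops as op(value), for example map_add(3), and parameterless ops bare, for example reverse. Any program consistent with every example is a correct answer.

reverse | drop(1) | unique | sort_asc | count_odd

Check, running the answer program on each example:
  [-42, 14, -41, 41, -41, 28] -> [28, -41, 41, -41, 14, -42] -> [-41, 41, -41, 14, -42] -> [-41, 41, 14, -42] -> [-42, -41, 14, 41] -> 2
  [-37, 42, 46, -29, 15] -> [15, -29, 46, 42, -37] -> [-29, 46, 42, -37] -> [-29, 46, 42, -37] -> [-37, -29, 42, 46] -> 2
  [43, 49, 12, 48, 22, 33, 32, 27] -> [27, 32, 33, 22, 48, 12, 49, 43] -> [32, 33, 22, 48, 12, 49, 43] -> [32, 33, 22, 48, 12, 49, 43] -> [12, 22, 32, 33, 43, 48, 49] -> 3
  [-47, 31, -42, -33] -> [-33, -42, 31, -47] -> [-42, 31, -47] -> [-42, 31, -47] -> [-47, -42, 31] -> 2
  [31, 23, -39, 31, -16, -43, -40, 48, 7, 45] -> [45, 7, 48, -40, -43, -16, 31, -39, 23, 31] -> [7, 48, -40, -43, -16, 31, -39, 23, 31] -> [7, 48, -40, -43, -16, 31, -39, 23] -> [-43, -40, -39, -16, 7, 23, 31, 48] -> 5
  [-25, 40, 50, 28, -48] -> [-48, 28, 50, 40, -25] -> [28, 50, 40, -25] -> [28, 50, 40, -25] -> [-25, 28, 40, 50] -> 1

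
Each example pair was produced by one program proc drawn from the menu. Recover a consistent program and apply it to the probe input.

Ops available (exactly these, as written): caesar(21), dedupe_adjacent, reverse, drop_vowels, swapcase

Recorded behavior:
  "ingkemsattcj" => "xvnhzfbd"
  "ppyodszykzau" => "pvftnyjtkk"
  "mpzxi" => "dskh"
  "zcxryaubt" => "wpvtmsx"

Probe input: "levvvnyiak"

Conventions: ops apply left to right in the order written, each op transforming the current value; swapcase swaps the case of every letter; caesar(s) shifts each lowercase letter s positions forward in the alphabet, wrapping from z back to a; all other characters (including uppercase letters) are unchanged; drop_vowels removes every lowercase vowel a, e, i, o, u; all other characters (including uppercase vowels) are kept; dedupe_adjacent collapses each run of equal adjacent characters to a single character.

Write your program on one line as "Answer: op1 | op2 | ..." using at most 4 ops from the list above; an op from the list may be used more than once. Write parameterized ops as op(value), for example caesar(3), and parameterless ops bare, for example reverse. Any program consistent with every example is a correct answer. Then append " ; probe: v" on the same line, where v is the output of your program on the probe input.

reverse | caesar(21) | drop_vowels ; probe: "fvdtqqqzg"

Check, running the answer program on each example:
  "ingkemsattcj" -> "jcttasmekgni" -> "exoovnhzfbid" -> "xvnhzfbd"
  "ppyodszykzau" -> "uazkyzsdoypp" -> "pvuftunyjtkk" -> "pvftnyjtkk"
  "mpzxi" -> "ixzpm" -> "dsukh" -> "dskh"
  "zcxryaubt" -> "tbuayrxcz" -> "owpvtmsxu" -> "wpvtmsx"
  probe: "levvvnyiak" -> "kaiynvvvel" -> "fvdtiqqqzg" -> "fvdtqqqzg"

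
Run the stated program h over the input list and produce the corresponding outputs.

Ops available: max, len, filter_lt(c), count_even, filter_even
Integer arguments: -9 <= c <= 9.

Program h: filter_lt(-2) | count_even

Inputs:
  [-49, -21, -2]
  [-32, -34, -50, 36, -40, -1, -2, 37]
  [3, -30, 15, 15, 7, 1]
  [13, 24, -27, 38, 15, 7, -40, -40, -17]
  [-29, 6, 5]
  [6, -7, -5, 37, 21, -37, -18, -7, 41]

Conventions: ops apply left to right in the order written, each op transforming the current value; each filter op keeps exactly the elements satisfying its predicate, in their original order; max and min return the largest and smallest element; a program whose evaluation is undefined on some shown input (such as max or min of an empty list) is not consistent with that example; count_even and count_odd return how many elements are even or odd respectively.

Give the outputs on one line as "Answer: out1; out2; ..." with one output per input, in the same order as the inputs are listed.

Execution, op by op:
  [-49, -21, -2] -> [-49, -21] -> 0
  [-32, -34, -50, 36, -40, -1, -2, 37] -> [-32, -34, -50, -40] -> 4
  [3, -30, 15, 15, 7, 1] -> [-30] -> 1
  [13, 24, -27, 38, 15, 7, -40, -40, -17] -> [-27, -40, -40, -17] -> 2
  [-29, 6, 5] -> [-29] -> 0
  [6, -7, -5, 37, 21, -37, -18, -7, 41] -> [-7, -5, -37, -18, -7] -> 1

0; 4; 1; 2; 0; 1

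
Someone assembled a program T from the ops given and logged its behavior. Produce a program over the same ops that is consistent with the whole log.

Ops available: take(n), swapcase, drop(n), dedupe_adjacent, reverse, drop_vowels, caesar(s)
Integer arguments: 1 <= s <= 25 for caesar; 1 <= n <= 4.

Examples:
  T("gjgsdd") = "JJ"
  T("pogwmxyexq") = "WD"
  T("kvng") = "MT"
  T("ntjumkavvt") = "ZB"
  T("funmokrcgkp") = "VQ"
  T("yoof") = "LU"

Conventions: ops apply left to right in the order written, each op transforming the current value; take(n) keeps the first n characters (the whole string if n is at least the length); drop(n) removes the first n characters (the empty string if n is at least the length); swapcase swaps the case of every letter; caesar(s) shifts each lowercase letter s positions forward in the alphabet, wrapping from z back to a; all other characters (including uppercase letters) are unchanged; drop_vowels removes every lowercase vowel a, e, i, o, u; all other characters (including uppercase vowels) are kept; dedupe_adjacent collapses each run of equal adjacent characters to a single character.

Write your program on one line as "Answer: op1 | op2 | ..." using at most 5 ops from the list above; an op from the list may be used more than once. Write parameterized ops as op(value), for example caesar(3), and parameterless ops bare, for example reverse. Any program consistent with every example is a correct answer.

drop(2) | caesar(6) | swapcase | reverse | take(2)

Check, running the answer program on each example:
  "gjgsdd" -> "gsdd" -> "myjj" -> "MYJJ" -> "JJYM" -> "JJ"
  "pogwmxyexq" -> "gwmxyexq" -> "mcsdekdw" -> "MCSDEKDW" -> "WDKEDSCM" -> "WD"
  "kvng" -> "ng" -> "tm" -> "TM" -> "MT" -> "MT"
  "ntjumkavvt" -> "jumkavvt" -> "pasqgbbz" -> "PASQGBBZ" -> "ZBBGQSAP" -> "ZB"
  "funmokrcgkp" -> "nmokrcgkp" -> "tsuqximqv" -> "TSUQXIMQV" -> "VQMIXQUST" -> "VQ"
  "yoof" -> "of" -> "ul" -> "UL" -> "LU" -> "LU"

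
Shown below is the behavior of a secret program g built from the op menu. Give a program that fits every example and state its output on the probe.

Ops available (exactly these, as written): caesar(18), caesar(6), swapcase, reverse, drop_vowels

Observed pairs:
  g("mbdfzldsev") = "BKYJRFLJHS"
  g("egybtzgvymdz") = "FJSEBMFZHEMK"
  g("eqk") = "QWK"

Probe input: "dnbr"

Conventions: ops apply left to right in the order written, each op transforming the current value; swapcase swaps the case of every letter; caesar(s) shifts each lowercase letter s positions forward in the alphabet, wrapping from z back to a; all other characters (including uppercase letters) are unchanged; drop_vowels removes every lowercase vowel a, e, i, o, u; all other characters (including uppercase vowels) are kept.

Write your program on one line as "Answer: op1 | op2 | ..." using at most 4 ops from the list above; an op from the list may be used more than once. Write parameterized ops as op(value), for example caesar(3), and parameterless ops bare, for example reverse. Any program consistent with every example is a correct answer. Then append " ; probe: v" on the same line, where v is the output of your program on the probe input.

reverse | caesar(6) | swapcase ; probe: "XHTJ"

Check, running the answer program on each example:
  "mbdfzldsev" -> "vesdlzfdbm" -> "bkyjrfljhs" -> "BKYJRFLJHS"
  "egybtzgvymdz" -> "zdmyvgztbyge" -> "fjsebmfzhemk" -> "FJSEBMFZHEMK"
  "eqk" -> "kqe" -> "qwk" -> "QWK"
  probe: "dnbr" -> "rbnd" -> "xhtj" -> "XHTJ"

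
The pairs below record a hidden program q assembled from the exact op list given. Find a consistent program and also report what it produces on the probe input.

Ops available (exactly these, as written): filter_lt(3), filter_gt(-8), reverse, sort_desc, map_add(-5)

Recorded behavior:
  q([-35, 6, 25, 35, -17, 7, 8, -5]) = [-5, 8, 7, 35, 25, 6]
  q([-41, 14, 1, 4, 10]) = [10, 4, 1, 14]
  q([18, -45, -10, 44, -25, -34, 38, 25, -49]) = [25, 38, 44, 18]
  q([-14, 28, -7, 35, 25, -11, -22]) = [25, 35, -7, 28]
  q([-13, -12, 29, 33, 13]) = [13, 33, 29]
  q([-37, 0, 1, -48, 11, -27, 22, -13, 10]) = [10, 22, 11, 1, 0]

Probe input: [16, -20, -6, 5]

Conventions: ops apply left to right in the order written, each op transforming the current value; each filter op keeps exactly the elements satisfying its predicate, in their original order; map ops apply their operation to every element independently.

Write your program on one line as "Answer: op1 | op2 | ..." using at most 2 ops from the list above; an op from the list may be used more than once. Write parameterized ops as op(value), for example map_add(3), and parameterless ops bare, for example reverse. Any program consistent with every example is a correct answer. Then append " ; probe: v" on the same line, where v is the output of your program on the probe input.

filter_gt(-8) | reverse ; probe: [5, -6, 16]

Check, running the answer program on each example:
  [-35, 6, 25, 35, -17, 7, 8, -5] -> [6, 25, 35, 7, 8, -5] -> [-5, 8, 7, 35, 25, 6]
  [-41, 14, 1, 4, 10] -> [14, 1, 4, 10] -> [10, 4, 1, 14]
  [18, -45, -10, 44, -25, -34, 38, 25, -49] -> [18, 44, 38, 25] -> [25, 38, 44, 18]
  [-14, 28, -7, 35, 25, -11, -22] -> [28, -7, 35, 25] -> [25, 35, -7, 28]
  [-13, -12, 29, 33, 13] -> [29, 33, 13] -> [13, 33, 29]
  [-37, 0, 1, -48, 11, -27, 22, -13, 10] -> [0, 1, 11, 22, 10] -> [10, 22, 11, 1, 0]
  probe: [16, -20, -6, 5] -> [16, -6, 5] -> [5, -6, 16]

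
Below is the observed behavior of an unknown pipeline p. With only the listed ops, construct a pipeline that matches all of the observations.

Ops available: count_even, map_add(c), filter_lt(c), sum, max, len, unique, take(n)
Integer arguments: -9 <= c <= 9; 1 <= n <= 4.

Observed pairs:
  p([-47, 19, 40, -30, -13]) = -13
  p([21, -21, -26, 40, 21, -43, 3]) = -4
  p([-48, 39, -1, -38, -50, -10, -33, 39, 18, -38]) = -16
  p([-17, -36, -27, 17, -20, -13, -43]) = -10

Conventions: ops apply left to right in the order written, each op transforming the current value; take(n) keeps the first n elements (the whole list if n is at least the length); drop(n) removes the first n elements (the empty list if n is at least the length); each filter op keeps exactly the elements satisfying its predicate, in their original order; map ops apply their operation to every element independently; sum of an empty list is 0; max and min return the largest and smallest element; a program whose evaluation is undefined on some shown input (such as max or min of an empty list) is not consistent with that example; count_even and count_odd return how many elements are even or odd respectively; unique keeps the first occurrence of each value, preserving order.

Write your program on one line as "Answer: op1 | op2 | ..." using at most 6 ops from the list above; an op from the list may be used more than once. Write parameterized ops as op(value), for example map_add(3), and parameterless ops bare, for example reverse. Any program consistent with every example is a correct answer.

map_add(9) | filter_lt(-6) | map_add(8) | filter_lt(-3) | max

Check, running the answer program on each example:
  [-47, 19, 40, -30, -13] -> [-38, 28, 49, -21, -4] -> [-38, -21] -> [-30, -13] -> [-30, -13] -> -13
  [21, -21, -26, 40, 21, -43, 3] -> [30, -12, -17, 49, 30, -34, 12] -> [-12, -17, -34] -> [-4, -9, -26] -> [-4, -9, -26] -> -4
  [-48, 39, -1, -38, -50, -10, -33, 39, 18, -38] -> [-39, 48, 8, -29, -41, -1, -24, 48, 27, -29] -> [-39, -29, -41, -24, -29] -> [-31, -21, -33, -16, -21] -> [-31, -21, -33, -16, -21] -> -16
  [-17, -36, -27, 17, -20, -13, -43] -> [-8, -27, -18, 26, -11, -4, -34] -> [-8, -27, -18, -11, -34] -> [0, -19, -10, -3, -26] -> [-19, -10, -26] -> -10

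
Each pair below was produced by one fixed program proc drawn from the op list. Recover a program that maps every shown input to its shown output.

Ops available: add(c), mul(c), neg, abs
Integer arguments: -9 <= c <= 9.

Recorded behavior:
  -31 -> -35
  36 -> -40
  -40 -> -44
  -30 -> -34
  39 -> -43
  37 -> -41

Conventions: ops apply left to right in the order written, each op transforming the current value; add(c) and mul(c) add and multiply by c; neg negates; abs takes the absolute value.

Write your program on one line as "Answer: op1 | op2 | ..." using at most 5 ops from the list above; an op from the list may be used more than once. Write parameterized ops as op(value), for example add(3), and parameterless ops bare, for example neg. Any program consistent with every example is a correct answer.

abs | mul(-1) | add(-9) | add(1) | add(4)

Check, running the answer program on each example:
  -31 -> 31 -> -31 -> -40 -> -39 -> -35
  36 -> 36 -> -36 -> -45 -> -44 -> -40
  -40 -> 40 -> -40 -> -49 -> -48 -> -44
  -30 -> 30 -> -30 -> -39 -> -38 -> -34
  39 -> 39 -> -39 -> -48 -> -47 -> -43
  37 -> 37 -> -37 -> -46 -> -45 -> -41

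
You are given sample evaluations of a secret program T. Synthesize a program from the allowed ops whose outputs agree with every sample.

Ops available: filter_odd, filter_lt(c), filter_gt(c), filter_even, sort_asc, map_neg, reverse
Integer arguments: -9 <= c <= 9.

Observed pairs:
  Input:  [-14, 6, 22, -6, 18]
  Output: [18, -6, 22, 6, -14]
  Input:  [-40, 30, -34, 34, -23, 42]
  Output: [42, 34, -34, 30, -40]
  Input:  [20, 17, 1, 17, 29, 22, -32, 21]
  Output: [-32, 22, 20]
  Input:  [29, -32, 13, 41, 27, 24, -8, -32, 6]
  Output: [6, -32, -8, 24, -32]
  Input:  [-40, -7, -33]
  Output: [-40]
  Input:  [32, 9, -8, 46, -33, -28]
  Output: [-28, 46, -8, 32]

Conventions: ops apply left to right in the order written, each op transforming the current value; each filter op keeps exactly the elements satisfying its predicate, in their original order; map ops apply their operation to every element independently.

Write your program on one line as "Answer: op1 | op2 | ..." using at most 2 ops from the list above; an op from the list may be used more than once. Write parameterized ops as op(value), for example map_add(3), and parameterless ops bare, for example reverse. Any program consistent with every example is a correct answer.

reverse | filter_even

Check, running the answer program on each example:
  [-14, 6, 22, -6, 18] -> [18, -6, 22, 6, -14] -> [18, -6, 22, 6, -14]
  [-40, 30, -34, 34, -23, 42] -> [42, -23, 34, -34, 30, -40] -> [42, 34, -34, 30, -40]
  [20, 17, 1, 17, 29, 22, -32, 21] -> [21, -32, 22, 29, 17, 1, 17, 20] -> [-32, 22, 20]
  [29, -32, 13, 41, 27, 24, -8, -32, 6] -> [6, -32, -8, 24, 27, 41, 13, -32, 29] -> [6, -32, -8, 24, -32]
  [-40, -7, -33] -> [-33, -7, -40] -> [-40]
  [32, 9, -8, 46, -33, -28] -> [-28, -33, 46, -8, 9, 32] -> [-28, 46, -8, 32]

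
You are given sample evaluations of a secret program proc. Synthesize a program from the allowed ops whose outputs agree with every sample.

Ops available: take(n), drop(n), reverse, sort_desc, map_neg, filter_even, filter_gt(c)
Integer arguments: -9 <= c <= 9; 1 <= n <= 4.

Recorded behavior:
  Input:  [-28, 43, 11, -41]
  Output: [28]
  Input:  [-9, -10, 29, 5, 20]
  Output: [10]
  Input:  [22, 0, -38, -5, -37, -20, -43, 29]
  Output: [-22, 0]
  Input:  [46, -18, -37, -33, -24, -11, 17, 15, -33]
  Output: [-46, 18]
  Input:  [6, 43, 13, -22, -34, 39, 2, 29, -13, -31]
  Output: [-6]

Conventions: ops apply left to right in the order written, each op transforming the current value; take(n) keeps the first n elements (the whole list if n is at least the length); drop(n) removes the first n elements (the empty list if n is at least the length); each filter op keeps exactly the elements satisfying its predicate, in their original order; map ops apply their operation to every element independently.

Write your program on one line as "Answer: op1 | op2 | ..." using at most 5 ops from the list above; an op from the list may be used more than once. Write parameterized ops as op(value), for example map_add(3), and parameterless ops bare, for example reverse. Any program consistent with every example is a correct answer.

take(2) | reverse | map_neg | filter_even | reverse

Check, running the answer program on each example:
  [-28, 43, 11, -41] -> [-28, 43] -> [43, -28] -> [-43, 28] -> [28] -> [28]
  [-9, -10, 29, 5, 20] -> [-9, -10] -> [-10, -9] -> [10, 9] -> [10] -> [10]
  [22, 0, -38, -5, -37, -20, -43, 29] -> [22, 0] -> [0, 22] -> [0, -22] -> [0, -22] -> [-22, 0]
  [46, -18, -37, -33, -24, -11, 17, 15, -33] -> [46, -18] -> [-18, 46] -> [18, -46] -> [18, -46] -> [-46, 18]
  [6, 43, 13, -22, -34, 39, 2, 29, -13, -31] -> [6, 43] -> [43, 6] -> [-43, -6] -> [-6] -> [-6]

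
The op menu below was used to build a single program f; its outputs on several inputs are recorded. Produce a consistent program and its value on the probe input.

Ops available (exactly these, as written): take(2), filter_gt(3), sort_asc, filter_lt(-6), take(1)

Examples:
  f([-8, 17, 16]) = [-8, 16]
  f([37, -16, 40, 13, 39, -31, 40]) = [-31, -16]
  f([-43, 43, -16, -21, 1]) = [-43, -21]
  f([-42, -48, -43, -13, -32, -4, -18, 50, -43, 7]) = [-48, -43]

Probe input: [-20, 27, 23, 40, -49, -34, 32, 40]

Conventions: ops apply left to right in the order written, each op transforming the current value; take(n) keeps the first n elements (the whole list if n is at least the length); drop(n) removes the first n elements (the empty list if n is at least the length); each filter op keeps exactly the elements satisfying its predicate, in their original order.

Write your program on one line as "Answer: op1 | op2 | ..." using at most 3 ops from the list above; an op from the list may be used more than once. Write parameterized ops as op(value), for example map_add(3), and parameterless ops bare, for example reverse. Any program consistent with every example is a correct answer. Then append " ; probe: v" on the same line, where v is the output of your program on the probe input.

sort_asc | take(2) ; probe: [-49, -34]

Check, running the answer program on each example:
  [-8, 17, 16] -> [-8, 16, 17] -> [-8, 16]
  [37, -16, 40, 13, 39, -31, 40] -> [-31, -16, 13, 37, 39, 40, 40] -> [-31, -16]
  [-43, 43, -16, -21, 1] -> [-43, -21, -16, 1, 43] -> [-43, -21]
  [-42, -48, -43, -13, -32, -4, -18, 50, -43, 7] -> [-48, -43, -43, -42, -32, -18, -13, -4, 7, 50] -> [-48, -43]
  probe: [-20, 27, 23, 40, -49, -34, 32, 40] -> [-49, -34, -20, 23, 27, 32, 40, 40] -> [-49, -34]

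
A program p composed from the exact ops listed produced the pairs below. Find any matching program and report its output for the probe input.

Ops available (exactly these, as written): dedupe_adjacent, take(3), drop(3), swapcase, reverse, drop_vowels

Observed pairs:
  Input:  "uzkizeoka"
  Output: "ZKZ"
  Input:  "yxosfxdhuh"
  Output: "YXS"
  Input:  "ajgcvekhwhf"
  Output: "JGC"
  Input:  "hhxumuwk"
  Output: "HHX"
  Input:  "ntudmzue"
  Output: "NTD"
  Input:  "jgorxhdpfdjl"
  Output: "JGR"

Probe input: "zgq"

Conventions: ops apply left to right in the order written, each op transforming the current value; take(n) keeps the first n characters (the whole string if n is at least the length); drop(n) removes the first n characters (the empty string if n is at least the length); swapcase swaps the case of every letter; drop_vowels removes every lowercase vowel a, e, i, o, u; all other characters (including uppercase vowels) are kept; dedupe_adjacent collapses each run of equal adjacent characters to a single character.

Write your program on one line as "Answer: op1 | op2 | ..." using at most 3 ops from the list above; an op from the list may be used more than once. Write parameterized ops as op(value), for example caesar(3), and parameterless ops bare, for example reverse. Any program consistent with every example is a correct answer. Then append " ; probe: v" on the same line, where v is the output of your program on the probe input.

drop_vowels | take(3) | swapcase ; probe: "ZGQ"

Check, running the answer program on each example:
  "uzkizeoka" -> "zkzk" -> "zkz" -> "ZKZ"
  "yxosfxdhuh" -> "yxsfxdhh" -> "yxs" -> "YXS"
  "ajgcvekhwhf" -> "jgcvkhwhf" -> "jgc" -> "JGC"
  "hhxumuwk" -> "hhxmwk" -> "hhx" -> "HHX"
  "ntudmzue" -> "ntdmz" -> "ntd" -> "NTD"
  "jgorxhdpfdjl" -> "jgrxhdpfdjl" -> "jgr" -> "JGR"
  probe: "zgq" -> "zgq" -> "zgq" -> "ZGQ"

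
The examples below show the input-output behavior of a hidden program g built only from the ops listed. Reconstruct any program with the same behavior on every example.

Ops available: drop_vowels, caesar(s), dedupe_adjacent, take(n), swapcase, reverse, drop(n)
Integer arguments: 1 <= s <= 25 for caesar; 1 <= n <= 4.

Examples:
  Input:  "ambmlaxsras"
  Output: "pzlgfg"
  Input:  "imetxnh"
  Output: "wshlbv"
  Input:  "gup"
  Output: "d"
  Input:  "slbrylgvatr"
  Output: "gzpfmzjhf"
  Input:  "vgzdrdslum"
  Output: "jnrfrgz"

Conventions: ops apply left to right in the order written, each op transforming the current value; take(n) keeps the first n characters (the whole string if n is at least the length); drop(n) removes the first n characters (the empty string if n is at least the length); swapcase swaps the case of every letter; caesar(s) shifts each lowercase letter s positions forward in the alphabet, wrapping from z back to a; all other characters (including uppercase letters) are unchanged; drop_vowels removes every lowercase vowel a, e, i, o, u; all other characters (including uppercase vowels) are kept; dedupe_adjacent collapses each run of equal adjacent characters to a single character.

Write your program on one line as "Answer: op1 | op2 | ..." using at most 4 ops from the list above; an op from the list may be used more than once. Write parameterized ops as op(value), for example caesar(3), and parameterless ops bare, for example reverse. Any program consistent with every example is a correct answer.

reverse | caesar(14) | drop_vowels | reverse

Check, running the answer program on each example:
  "ambmlaxsras" -> "sarsxalmbma" -> "gofglozapao" -> "gfglzp" -> "pzlgfg"
  "imetxnh" -> "hnxtemi" -> "vblhsaw" -> "vblhsw" -> "wshlbv"
  "gup" -> "pug" -> "diu" -> "d" -> "d"
  "slbrylgvatr" -> "rtavglyrbls" -> "fhojuzmfpzg" -> "fhjzmfpzg" -> "gzpfmzjhf"
  "vgzdrdslum" -> "mulsdrdzgv" -> "aizgrfrnuj" -> "zgrfrnj" -> "jnrfrgz"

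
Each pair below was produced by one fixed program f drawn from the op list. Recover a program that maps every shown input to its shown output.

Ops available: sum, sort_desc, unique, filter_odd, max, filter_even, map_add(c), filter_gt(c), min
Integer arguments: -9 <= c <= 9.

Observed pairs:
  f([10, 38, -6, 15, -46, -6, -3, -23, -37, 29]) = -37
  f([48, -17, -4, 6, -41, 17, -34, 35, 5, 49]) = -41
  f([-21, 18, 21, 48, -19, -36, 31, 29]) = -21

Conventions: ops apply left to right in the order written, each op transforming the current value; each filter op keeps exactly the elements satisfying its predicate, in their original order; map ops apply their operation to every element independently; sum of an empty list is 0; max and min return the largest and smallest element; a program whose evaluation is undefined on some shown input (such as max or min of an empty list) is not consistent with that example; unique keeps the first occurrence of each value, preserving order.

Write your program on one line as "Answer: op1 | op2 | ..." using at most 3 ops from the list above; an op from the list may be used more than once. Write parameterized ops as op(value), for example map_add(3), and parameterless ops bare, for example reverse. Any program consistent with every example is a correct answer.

filter_odd | min

Check, running the answer program on each example:
  [10, 38, -6, 15, -46, -6, -3, -23, -37, 29] -> [15, -3, -23, -37, 29] -> -37
  [48, -17, -4, 6, -41, 17, -34, 35, 5, 49] -> [-17, -41, 17, 35, 5, 49] -> -41
  [-21, 18, 21, 48, -19, -36, 31, 29] -> [-21, 21, -19, 31, 29] -> -21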